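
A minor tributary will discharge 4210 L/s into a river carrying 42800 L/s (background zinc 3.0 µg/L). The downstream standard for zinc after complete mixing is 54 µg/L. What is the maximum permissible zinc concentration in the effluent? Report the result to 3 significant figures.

572 µg/L

At the limit, (Qr·Cr + Qe·Cₑ)/(Qr + Qe) = 54:
Cₑ = (47010·54 − 42800·3.000) / 4210 = 572.5 µg/L.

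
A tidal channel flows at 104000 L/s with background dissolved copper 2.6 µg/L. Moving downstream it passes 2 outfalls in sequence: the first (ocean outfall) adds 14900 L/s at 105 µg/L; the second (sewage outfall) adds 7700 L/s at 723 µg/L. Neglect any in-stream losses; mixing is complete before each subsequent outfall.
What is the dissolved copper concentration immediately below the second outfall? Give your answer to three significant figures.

58.5 µg/L

Outfall 1: combined Q = 118900 L/s; C = (104000·2.600 + 14900·105.0)/118900 = 15.43 µg/L.
Outfall 2: combined Q = 126600 L/s; C = (118900·15.43 + 7700·723.0)/126600 = 58.47 µg/L.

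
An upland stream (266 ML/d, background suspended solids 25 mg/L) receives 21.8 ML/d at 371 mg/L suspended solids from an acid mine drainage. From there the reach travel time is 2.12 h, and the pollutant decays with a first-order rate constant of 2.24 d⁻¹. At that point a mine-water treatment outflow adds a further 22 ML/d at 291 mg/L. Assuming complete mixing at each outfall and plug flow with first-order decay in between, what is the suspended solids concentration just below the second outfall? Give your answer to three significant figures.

59.7 mg/L

After mixing, C = (266.0·25.00 + 21.80·371.0) / 287.8 = 14740/287.8 = 51.21 mg/L; combined flow 287.8 ML/d.
Applying C = C₀e^(−kt): 51.21 × 0.8205 = 42.02 mg/L.
Second outfall: C = (287.8·42.02 + 22.00·291.0)/309.8 = 59.70 mg/L.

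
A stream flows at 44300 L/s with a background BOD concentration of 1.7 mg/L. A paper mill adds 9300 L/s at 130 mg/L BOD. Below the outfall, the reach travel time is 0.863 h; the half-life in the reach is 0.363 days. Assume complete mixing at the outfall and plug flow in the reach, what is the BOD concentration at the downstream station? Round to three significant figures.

After mixing, C = (44300·1.700 + 9300·130.0) / 53600 = 1284000/53600 = 23.96 mg/L.
Half-life 0.363 d → k = ln 2 / 0.363 = 1.909 d⁻¹.
Decay over the reach: 23.96·exp(−kt) = 23.96·0.9336 = 22.37 mg/L.

22.4 mg/L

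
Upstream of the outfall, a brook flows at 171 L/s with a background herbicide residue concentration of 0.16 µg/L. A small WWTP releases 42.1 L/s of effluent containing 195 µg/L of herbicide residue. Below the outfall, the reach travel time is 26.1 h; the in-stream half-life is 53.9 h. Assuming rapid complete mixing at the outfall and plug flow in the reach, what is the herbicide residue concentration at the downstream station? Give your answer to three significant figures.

27.6 µg/L

Conservation of mass: C = (171.0·0.1600 + 42.10·195.0) / 213.1 = 8237/213.1 = 38.65 µg/L.
Half-life 53.9 h → k = ln 2 / 53.9 = 0.01286 h⁻¹ = 0.3086 d⁻¹.
Decay over the reach: 38.65·exp(−kt) = 38.65·0.7149 = 27.63 µg/L.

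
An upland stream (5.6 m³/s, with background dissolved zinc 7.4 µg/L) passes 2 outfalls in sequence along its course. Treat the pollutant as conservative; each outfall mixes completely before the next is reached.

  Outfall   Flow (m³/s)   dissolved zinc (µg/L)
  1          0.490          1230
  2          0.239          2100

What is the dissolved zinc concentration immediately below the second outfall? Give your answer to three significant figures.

After outfall 1: Q = 5.600 + 0.4900 = 6.090 m³/s; C = (5.600·7.400 + 0.4900·1230)/6.090 = 105.8 µg/L.
After outfall 2: Q = 6.090 + 0.2390 = 6.329 m³/s; C = (6.090·105.8 + 0.2390·2100)/6.329 = 181.1 µg/L.

181 µg/L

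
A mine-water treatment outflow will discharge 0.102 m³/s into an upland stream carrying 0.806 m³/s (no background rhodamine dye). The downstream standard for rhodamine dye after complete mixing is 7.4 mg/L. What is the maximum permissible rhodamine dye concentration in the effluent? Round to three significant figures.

At the limit, (Qr·Cr + Qe·Cₑ)/(Qr + Qe) = 7.4:
Cₑ = (0.9080·7.4 − 0.8060·0) / 0.1020 = 65.87 mg/L.

65.9 mg/L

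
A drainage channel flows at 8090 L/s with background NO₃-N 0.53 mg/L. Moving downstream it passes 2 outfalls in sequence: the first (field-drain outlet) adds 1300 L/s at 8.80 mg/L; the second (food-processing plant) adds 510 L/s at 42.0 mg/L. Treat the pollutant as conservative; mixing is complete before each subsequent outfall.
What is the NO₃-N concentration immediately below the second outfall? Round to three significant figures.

3.75 mg/L

After outfall 1: Q = 8090 + 1300 = 9390 L/s; C = (8090·0.5300 + 1300·8.800)/9390 = 1.675 mg/L.
After outfall 2: Q = 9390 + 510.0 = 9900 L/s; C = (9390·1.675 + 510.0·42.00)/9900 = 3.752 mg/L.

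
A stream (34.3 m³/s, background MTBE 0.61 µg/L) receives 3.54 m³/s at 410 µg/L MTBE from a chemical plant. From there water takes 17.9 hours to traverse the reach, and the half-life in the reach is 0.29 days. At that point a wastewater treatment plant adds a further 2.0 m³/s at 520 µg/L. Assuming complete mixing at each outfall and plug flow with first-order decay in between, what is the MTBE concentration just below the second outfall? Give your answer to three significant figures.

Conservation of mass: C = (34.30·0.6100 + 3.540·410.0) / 37.84 = 1472/37.84 = 38.91 µg/L; combined flow 37.84 m³/s.
Half-life 0.29 d → k = ln 2 / 0.29 = 2.390 d⁻¹.
After decay, C = 38.91 × e^(−kt) = 38.91 × 0.1682 = 6.544 µg/L.
At the second outfall, C = (37.84·6.544 + 2.000·520.0) / (37.84 + 2.000) = 32.32 µg/L.

32.3 µg/L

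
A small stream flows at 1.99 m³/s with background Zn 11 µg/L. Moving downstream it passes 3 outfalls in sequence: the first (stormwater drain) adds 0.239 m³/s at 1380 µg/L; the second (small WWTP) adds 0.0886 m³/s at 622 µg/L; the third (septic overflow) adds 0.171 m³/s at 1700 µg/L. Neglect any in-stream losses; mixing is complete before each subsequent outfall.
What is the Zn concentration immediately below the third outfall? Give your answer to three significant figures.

Below outfall 1: Q → 2.229 m³/s, C = (1.990·11.00 + 0.2390·1380)/2.229 = 157.8 µg/L.
Below outfall 2: Q → 2.318 m³/s, C = (2.229·157.8 + 0.08860·622.0)/2.318 = 175.5 µg/L.
Below outfall 3: Q → 2.489 m³/s, C = (2.318·175.5 + 0.1710·1700)/2.489 = 280.3 µg/L.

280 µg/L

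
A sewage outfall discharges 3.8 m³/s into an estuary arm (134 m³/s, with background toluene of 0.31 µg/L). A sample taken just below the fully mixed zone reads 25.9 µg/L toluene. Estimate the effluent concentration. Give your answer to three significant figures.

928 µg/L

Mass balance: 134.0·0.3100 + 3.800·Cₑ = 137.8·25.90
→ Cₑ = (137.8·25.90 − 134.0·0.3100) / 3.800 = 928.3 µg/L.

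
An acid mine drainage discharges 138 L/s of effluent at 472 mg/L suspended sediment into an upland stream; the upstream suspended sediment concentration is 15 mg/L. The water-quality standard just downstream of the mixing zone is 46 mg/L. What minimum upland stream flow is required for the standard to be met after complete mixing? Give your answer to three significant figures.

Set C_mix = 46: (Q·15.00 + 138.0·472.0) / (Q + 138.0) = 46
→ Q = 138.0·(472.0 − 46)/(46 − 15.00) = 1896 L/s.

1900 L/s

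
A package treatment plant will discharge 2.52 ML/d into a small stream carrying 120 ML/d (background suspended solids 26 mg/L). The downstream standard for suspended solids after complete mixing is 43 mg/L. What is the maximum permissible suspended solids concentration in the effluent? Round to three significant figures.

At the limit, (Qr·Cr + Qe·Cₑ)/(Qr + Qe) = 43:
Cₑ = (122.5·43 − 120.0·26.00) / 2.520 = 852.5 mg/L.

853 mg/L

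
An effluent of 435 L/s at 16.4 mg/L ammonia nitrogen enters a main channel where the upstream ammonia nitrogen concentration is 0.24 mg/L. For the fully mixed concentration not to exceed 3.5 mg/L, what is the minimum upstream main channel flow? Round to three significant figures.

Set C_mix = 3.5: (Q·0.2400 + 435.0·16.40) / (Q + 435.0) = 3.5
→ Q = 435.0·(16.40 − 3.5)/(3.5 − 0.2400) = 1721 L/s.

1720 L/s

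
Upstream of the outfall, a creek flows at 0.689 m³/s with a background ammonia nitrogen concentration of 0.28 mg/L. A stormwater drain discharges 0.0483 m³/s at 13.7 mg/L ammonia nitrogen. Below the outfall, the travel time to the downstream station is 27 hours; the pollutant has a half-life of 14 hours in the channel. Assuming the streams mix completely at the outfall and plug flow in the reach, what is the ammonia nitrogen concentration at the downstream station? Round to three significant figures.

Mixed concentration C = ΣQC/ΣQ = (0.6890·0.2800 + 0.04830·13.70) / 0.7373 = 0.8546/0.7373 = 1.159 mg/L.
Half-life 14 h → k = ln 2 / 14 = 0.04951 h⁻¹ = 1.188 d⁻¹.
After decay, C = 1.159 × e^(−kt) = 1.159 × 0.2627 = 0.3045 mg/L.

0.304 mg/L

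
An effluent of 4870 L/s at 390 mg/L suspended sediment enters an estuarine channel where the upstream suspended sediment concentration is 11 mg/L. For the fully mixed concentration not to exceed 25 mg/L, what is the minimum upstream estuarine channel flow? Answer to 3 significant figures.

127000 L/s

Set C_mix = 25: (Q·11.00 + 4870·390.0) / (Q + 4870) = 25
→ Q = 4870·(390.0 − 25)/(25 − 11.00) = 127000 L/s.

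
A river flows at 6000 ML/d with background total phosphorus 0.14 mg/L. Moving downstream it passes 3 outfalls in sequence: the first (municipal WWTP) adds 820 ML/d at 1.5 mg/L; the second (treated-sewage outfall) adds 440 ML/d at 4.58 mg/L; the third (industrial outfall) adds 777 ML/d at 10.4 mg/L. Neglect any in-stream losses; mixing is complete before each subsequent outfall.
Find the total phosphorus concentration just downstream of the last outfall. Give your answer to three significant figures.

1.51 mg/L

Below outfall 1: Q → 6820 ML/d, C = (6000·0.1400 + 820.0·1.500)/6820 = 0.3035 mg/L.
Below outfall 2: Q → 7260 ML/d, C = (6820·0.3035 + 440.0·4.580)/7260 = 0.5627 mg/L.
Below outfall 3: Q → 8037 ML/d, C = (7260·0.5627 + 777.0·10.40)/8037 = 1.514 mg/L.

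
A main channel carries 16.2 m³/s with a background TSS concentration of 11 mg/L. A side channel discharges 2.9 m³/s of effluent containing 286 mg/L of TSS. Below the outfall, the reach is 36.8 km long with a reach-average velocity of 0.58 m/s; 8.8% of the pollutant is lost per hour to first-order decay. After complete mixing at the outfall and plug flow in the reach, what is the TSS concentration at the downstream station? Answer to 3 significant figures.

Flow-weighted average: C = (16.20·11.00 + 2.900·286.0) / 19.10 = 1008/19.10 = 52.75 mg/L.
Travel time t = 36.8·1000 / 0.58 = 63450 s = 17.62 h.
8.8%/h lost → k = −ln(1 − 0.088) = 0.09212 h⁻¹.
First-order decay: C = 52.75·exp(−k·t) = 52.75·0.1972 = 10.40 mg/L.

10.4 mg/L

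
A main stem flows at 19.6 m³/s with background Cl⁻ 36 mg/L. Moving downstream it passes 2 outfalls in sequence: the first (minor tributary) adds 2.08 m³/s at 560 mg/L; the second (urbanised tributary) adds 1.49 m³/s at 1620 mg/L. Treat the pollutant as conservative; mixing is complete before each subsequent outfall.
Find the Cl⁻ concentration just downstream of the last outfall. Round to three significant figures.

Outfall 1: combined Q = 21.68 m³/s; C = (19.60·36.00 + 2.080·560.0)/21.68 = 86.27 mg/L.
Outfall 2: combined Q = 23.17 m³/s; C = (21.68·86.27 + 1.490·1620)/23.17 = 184.9 mg/L.

185 mg/L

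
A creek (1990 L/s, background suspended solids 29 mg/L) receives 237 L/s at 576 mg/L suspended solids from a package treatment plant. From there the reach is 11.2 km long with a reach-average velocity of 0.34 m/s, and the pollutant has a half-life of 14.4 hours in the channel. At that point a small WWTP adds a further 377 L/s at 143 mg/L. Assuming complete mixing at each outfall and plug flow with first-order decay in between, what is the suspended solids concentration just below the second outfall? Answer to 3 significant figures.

68.7 mg/L

Mixed concentration C = ΣQC/ΣQ = (1990·29.00 + 237.0·576.0) / 2227 = 194200/2227 = 87.21 mg/L; combined flow 2227 L/s.
Travel time t = 11.2·1000 / 0.34 = 32940 s = 9.150 h.
Half-life 14.4 h → k = ln 2 / 14.4 = 0.04814 h⁻¹ = 1.155 d⁻¹.
First-order decay: C = 87.21·exp(−k·t) = 87.21·0.6437 = 56.14 mg/L.
Second outfall: C = (2227·56.14 + 377.0·143.0)/2604 = 68.72 mg/L.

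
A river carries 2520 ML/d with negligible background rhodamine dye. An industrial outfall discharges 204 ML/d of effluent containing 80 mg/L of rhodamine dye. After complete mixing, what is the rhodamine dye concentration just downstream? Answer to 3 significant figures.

Flow-weighted average: C = (2520·0 + 204.0·80.00) / 2724 = 16320/2724 = 5.991 mg/L.

5.99 mg/L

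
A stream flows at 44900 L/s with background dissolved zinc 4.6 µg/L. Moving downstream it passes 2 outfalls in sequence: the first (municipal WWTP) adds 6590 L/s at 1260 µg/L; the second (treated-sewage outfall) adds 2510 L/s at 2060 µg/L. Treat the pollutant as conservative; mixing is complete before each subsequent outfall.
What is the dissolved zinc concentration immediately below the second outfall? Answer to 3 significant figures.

253 µg/L

Below outfall 1: Q → 51490 L/s, C = (44900·4.600 + 6590·1260)/51490 = 165.3 µg/L.
Below outfall 2: Q → 54000 L/s, C = (51490·165.3 + 2510·2060)/54000 = 253.3 µg/L.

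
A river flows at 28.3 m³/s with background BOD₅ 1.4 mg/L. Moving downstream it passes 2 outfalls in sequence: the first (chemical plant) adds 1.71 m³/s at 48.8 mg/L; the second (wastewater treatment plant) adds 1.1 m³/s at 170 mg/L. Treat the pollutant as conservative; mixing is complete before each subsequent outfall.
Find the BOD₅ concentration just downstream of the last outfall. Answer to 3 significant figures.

Below outfall 1: Q → 30.01 m³/s, C = (28.30·1.400 + 1.710·48.80)/30.01 = 4.101 mg/L.
Below outfall 2: Q → 31.11 m³/s, C = (30.01·4.101 + 1.100·170.0)/31.11 = 9.967 mg/L.

9.97 mg/L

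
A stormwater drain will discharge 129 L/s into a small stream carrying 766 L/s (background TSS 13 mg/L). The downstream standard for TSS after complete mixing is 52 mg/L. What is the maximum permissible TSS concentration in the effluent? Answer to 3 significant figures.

284 mg/L

At the limit, (Qr·Cr + Qe·Cₑ)/(Qr + Qe) = 52:
Cₑ = (895.0·52 − 766.0·13.00) / 129.0 = 283.6 mg/L.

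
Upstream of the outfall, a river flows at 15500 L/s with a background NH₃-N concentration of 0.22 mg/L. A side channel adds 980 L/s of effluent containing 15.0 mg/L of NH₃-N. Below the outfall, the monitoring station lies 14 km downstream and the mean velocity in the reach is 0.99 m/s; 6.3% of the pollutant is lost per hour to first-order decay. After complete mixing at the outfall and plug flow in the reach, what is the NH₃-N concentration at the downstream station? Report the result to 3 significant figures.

0.851 mg/L

Flow-weighted average: C = (15500·0.2200 + 980.0·15.00) / 16480 = 18110/16480 = 1.099 mg/L.
Travel time t = 14·1000 / 0.99 = 14140 s = 3.928 h.
6.3%/h lost → k = −ln(1 − 0.063) = 0.06507 h⁻¹.
First-order decay: C = 1.099·exp(−k·t) = 1.099·0.7744 = 0.8510 mg/L.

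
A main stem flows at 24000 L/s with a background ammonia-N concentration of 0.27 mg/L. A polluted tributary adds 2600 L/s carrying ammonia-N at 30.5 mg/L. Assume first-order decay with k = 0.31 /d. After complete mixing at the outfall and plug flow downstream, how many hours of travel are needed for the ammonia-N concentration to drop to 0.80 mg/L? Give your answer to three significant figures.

Mixed concentration C = ΣQC/ΣQ = (24000·0.2700 + 2600·30.50) / 26600 = 85780/26600 = 3.225 mg/L.
3.225·exp(−k·t) = 0.80 → t = ln(3.225/0.80)/k = 388500 s = 107.9 h.

108 h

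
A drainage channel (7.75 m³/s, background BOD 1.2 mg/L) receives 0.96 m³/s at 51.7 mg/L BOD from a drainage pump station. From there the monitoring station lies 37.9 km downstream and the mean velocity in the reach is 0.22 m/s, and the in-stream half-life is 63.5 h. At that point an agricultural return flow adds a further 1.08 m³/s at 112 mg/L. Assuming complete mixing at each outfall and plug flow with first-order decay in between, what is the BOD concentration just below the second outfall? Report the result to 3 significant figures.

Mixed concentration C = ΣQC/ΣQ = (7.750·1.200 + 0.9600·51.70) / 8.710 = 58.93/8.710 = 6.766 mg/L; combined flow 8.710 m³/s.
Travel time t = 37.9·1000 / 0.22 = 172300 s = 47.85 h.
Half-life 63.5 h → k = ln 2 / 63.5 = 0.01092 h⁻¹ = 0.2620 d⁻¹.
Decay over the reach: 6.766·exp(−kt) = 6.766·0.5931 = 4.013 mg/L.
Second outfall: C = (8.710·4.013 + 1.080·112.0)/9.790 = 15.93 mg/L.

15.9 mg/L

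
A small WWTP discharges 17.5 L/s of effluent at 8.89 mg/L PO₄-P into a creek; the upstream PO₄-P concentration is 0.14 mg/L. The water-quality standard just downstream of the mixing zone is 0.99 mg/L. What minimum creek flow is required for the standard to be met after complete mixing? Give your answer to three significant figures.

163 L/s

Set C_mix = 0.99: (Q·0.1400 + 17.50·8.890) / (Q + 17.50) = 0.99
→ Q = 17.50·(8.890 − 0.99)/(0.99 − 0.1400) = 162.6 L/s.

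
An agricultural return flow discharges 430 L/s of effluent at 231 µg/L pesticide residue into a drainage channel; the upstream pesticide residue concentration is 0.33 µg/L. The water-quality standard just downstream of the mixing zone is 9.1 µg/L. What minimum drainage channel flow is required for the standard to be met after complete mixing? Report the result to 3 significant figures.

Set C_mix = 9.1: (Q·0.3300 + 430.0·231.0) / (Q + 430.0) = 9.1
→ Q = 430.0·(231.0 − 9.1)/(9.1 − 0.3300) = 10880 L/s.

10900 L/s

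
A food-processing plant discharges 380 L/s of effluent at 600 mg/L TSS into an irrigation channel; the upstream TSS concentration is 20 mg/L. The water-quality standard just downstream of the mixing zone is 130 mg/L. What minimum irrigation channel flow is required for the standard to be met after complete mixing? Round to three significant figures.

Set C_mix = 130: (Q·20.00 + 380.0·600.0) / (Q + 380.0) = 130
→ Q = 380.0·(600.0 − 130)/(130 − 20.00) = 1624 L/s.

1620 L/s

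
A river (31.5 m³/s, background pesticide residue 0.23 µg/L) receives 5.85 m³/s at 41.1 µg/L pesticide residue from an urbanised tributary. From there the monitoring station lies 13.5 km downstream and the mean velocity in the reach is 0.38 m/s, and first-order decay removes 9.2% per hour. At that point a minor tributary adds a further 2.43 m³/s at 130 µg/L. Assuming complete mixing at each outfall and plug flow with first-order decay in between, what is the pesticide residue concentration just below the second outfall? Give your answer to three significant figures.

Mixed concentration C = ΣQC/ΣQ = (31.50·0.2300 + 5.850·41.10) / 37.35 = 247.7/37.35 = 6.631 µg/L; combined flow 37.35 m³/s.
Travel time t = 13.5·1000 / 0.38 = 35530 s = 9.868 h.
9.2%/h lost → k = −ln(1 − 0.092) = 0.09651 h⁻¹.
First-order decay: C = 6.631·exp(−k·t) = 6.631·0.3858 = 2.558 µg/L.
Second outfall: C = (37.35·2.558 + 2.430·130.0)/39.78 = 10.34 µg/L.

10.3 µg/L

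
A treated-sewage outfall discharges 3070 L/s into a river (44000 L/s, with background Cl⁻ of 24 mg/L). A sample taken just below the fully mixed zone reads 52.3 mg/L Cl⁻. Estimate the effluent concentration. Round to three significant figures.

Mass balance: 44000·24.00 + 3070·Cₑ = 47070·52.30
→ Cₑ = (47070·52.30 − 44000·24.00) / 3070 = 457.9 mg/L.

458 mg/L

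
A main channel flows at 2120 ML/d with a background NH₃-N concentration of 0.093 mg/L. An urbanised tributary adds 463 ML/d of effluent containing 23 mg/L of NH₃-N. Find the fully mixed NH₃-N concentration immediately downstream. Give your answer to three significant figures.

After mixing, C = (2120·0.09300 + 463.0·23.00) / 2583 = 10850/2583 = 4.199 mg/L.

4.20 mg/L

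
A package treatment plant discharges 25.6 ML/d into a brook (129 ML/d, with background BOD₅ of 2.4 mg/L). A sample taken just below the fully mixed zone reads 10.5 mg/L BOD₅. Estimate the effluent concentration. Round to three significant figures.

Mass balance: 129.0·2.400 + 25.60·Cₑ = 154.6·10.50
→ Cₑ = (154.6·10.50 − 129.0·2.400) / 25.60 = 51.32 mg/L.

51.3 mg/L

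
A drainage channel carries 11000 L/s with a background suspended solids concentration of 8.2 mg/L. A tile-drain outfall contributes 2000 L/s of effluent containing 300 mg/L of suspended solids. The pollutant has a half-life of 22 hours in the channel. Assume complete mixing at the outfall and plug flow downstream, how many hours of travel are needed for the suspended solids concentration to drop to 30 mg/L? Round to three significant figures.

Conservation of mass: C = (11000·8.200 + 2000·300.0) / 13000 = 690200/13000 = 53.09 mg/L.
Half-life 22 h → k = ln 2 / 22 = 0.03151 h⁻¹ = 0.7562 d⁻¹.
53.09·exp(−k·t) = 30 → t = ln(53.09/30)/k = 65220 s = 18.12 h.

18.1 h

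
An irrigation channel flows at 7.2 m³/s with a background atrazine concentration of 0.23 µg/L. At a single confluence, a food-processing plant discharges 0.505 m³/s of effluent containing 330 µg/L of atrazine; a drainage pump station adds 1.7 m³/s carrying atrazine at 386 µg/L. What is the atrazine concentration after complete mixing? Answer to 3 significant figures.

87.7 µg/L

Conservation of mass: C = (7.200·0.2300 + 0.5050·330.0 + 1.700·386.0) / 9.405 = 824.5/9.405 = 87.67 µg/L.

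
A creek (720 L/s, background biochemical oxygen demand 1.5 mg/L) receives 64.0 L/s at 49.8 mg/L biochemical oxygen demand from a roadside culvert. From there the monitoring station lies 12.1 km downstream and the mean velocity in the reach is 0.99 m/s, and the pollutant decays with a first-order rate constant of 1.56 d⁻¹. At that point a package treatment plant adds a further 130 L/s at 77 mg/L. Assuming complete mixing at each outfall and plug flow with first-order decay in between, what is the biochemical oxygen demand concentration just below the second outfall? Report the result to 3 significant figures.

14.7 mg/L

Mixed concentration C = ΣQC/ΣQ = (720.0·1.500 + 64.00·49.80) / 784.0 = 4267/784.0 = 5.443 mg/L; combined flow 784.0 L/s.
Travel time t = 12.1·1000 / 0.99 = 12220 s = 3.395 h.
Applying C = C₀e^(−kt): 5.443 × 0.8020 = 4.365 mg/L.
At the second outfall, C = (784.0·4.365 + 130.0·77.00) / (784.0 + 130.0) = 14.70 mg/L.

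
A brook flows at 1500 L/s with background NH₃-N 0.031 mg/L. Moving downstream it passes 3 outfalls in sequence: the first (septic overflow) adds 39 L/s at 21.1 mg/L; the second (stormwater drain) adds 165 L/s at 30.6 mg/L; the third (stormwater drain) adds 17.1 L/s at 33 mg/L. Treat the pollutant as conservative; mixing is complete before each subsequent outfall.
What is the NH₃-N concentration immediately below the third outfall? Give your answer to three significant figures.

Below outfall 1: Q → 1539 L/s, C = (1500·0.03100 + 39.00·21.10)/1539 = 0.5649 mg/L.
Below outfall 2: Q → 1704 L/s, C = (1539·0.5649 + 165.0·30.60)/1704 = 3.473 mg/L.
Below outfall 3: Q → 1721 L/s, C = (1704·3.473 + 17.10·33.00)/1721 = 3.767 mg/L.

3.77 mg/L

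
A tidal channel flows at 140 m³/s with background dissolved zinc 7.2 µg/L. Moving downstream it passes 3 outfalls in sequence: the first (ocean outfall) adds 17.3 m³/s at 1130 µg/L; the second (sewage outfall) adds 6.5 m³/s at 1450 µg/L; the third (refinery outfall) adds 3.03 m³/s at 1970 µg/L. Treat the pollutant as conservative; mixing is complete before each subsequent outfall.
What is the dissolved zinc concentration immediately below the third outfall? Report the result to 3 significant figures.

After outfall 1: Q = 140.0 + 17.30 = 157.3 m³/s; C = (140.0·7.200 + 17.30·1130)/157.3 = 130.7 µg/L.
After outfall 2: Q = 157.3 + 6.500 = 163.8 m³/s; C = (157.3·130.7 + 6.500·1450)/163.8 = 183.0 µg/L.
After outfall 3: Q = 163.8 + 3.030 = 166.8 m³/s; C = (163.8·183.0 + 3.030·1970)/166.8 = 215.5 µg/L.

215 µg/L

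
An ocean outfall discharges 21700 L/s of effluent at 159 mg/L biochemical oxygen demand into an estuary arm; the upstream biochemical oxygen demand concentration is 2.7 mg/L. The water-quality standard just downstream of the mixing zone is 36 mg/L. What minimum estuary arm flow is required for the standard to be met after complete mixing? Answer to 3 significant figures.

Set C_mix = 36: (Q·2.700 + 21700·159.0) / (Q + 21700) = 36
→ Q = 21700·(159.0 − 36)/(36 − 2.700) = 80150 L/s.

80200 L/s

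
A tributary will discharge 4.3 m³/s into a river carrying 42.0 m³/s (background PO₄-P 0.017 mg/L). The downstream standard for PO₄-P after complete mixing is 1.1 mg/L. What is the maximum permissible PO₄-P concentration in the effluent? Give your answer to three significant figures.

11.7 mg/L

At the limit, (Qr·Cr + Qe·Cₑ)/(Qr + Qe) = 1.1:
Cₑ = (46.30·1.1 − 42.00·0.01700) / 4.300 = 11.68 mg/L.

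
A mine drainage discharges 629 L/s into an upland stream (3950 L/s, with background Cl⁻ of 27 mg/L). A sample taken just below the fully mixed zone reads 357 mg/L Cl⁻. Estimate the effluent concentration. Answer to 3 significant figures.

Mass balance: 3950·27.00 + 629.0·Cₑ = 4579·357.0
→ Cₑ = (4579·357.0 − 3950·27.00) / 629.0 = 2429 mg/L.

2430 mg/L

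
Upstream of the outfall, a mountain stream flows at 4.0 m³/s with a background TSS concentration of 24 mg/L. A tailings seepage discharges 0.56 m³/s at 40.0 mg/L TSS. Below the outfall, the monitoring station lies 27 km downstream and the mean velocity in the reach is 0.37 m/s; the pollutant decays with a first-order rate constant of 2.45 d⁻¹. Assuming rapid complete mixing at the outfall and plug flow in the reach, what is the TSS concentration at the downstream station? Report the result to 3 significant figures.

3.28 mg/L

Flow-weighted average: C = (4.000·24.00 + 0.5600·40.00) / 4.560 = 118.4/4.560 = 25.96 mg/L.
Travel time t = 27·1000 / 0.37 = 72970 s = 20.27 h.
Decay over the reach: 25.96·exp(−kt) = 25.96·0.1263 = 3.279 mg/L.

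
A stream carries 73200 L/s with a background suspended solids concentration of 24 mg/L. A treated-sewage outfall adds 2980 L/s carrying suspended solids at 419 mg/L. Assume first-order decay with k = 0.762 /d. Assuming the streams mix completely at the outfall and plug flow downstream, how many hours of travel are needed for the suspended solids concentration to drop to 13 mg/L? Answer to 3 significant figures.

Mass balance: C = (73200·24.00 + 2980·419.0) / 76180 = 3005000/76180 = 39.45 mg/L.
39.45·exp(−k·t) = 13 → t = ln(39.45/13)/k = 125900 s = 34.96 h.

35.0 h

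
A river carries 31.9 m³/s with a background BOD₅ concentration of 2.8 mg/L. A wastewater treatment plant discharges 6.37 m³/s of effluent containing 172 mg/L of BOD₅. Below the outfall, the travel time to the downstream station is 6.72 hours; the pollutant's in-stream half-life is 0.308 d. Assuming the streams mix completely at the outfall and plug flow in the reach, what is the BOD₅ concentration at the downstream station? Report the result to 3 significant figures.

16.5 mg/L

Flow-weighted average: C = (31.90·2.800 + 6.370·172.0) / 38.27 = 1185/38.27 = 30.96 mg/L.
Half-life 0.308 d → k = ln 2 / 0.308 = 2.250 d⁻¹.
First-order decay: C = 30.96·exp(−k·t) = 30.96·0.5325 = 16.49 mg/L.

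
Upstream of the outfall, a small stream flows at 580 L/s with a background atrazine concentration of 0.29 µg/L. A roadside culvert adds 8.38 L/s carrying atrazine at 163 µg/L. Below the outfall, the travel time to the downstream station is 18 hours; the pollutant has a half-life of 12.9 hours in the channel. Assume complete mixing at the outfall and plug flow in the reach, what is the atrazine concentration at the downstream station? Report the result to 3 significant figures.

After mixing, C = (580.0·0.2900 + 8.380·163.0) / 588.4 = 1534/588.4 = 2.607 µg/L.
Half-life 12.9 h → k = ln 2 / 12.9 = 0.05373 h⁻¹ = 1.290 d⁻¹.
Applying C = C₀e^(−kt): 2.607 × 0.3802 = 0.9912 µg/L.

0.991 µg/L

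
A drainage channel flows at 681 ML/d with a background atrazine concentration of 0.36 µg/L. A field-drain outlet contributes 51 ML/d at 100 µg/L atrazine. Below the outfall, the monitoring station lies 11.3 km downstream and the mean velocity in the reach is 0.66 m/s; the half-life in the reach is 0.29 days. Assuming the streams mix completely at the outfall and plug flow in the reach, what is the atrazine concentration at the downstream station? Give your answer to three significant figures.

Mass balance: C = (681.0·0.3600 + 51.00·100.0) / 732.0 = 5345/732.0 = 7.302 µg/L.
Travel time t = 11.3·1000 / 0.66 = 17120 s = 4.756 h.
Half-life 0.29 d → k = ln 2 / 0.29 = 2.390 d⁻¹.
Applying C = C₀e^(−kt): 7.302 × 0.6227 = 4.547 µg/L.

4.55 µg/L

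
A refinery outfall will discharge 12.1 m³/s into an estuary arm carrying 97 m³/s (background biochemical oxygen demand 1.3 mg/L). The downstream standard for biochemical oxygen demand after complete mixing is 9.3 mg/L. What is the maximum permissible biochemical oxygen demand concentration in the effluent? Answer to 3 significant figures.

At the limit, (Qr·Cr + Qe·Cₑ)/(Qr + Qe) = 9.3:
Cₑ = (109.1·9.3 − 97.00·1.300) / 12.10 = 73.43 mg/L.

73.4 mg/L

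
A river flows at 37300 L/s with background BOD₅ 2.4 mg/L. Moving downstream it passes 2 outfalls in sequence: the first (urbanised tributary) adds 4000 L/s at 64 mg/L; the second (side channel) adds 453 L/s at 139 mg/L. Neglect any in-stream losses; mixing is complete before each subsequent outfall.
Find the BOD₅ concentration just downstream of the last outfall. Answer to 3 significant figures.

9.78 mg/L

Outfall 1: combined Q = 41300 L/s; C = (37300·2.400 + 4000·64.00)/41300 = 8.366 mg/L.
Outfall 2: combined Q = 41750 L/s; C = (41300·8.366 + 453.0·139.0)/41750 = 9.783 mg/L.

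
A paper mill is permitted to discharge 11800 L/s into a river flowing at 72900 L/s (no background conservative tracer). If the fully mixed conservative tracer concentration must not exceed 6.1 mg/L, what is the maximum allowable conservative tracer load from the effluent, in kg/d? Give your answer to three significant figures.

44600 kg/d

Mass balance at the limit: 72900·0 + 11800·Cₑ = 84700·6.1 → Cₑ = 43.79 mg/L.
11800 L/s = 11.80 m³/s. Load = 11.80 m³/s × 43.79 g/m³ × 86 400 s/d = 44640 kg/d.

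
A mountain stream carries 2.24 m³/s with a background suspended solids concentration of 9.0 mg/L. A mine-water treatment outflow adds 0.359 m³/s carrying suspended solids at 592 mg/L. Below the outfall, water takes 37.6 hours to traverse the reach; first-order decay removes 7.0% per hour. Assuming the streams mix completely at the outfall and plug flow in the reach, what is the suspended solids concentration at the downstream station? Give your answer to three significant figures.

Mass balance: C = (2.240·9.000 + 0.3590·592.0) / 2.599 = 232.7/2.599 = 89.53 mg/L.
7.0%/h lost → k = −ln(1 − 0.07) = 0.07257 h⁻¹.
Applying C = C₀e^(−kt): 89.53 × 0.06531 = 5.847 mg/L.

5.85 mg/L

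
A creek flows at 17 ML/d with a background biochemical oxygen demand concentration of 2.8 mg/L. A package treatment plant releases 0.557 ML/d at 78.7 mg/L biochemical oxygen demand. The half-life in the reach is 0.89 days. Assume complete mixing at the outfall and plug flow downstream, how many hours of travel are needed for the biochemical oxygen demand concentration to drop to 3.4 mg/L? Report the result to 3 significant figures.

13.1 h

Flow-weighted average: C = (17.00·2.800 + 0.5570·78.70) / 17.56 = 91.44/17.56 = 5.208 mg/L.
Half-life 0.89 d → k = ln 2 / 0.89 = 0.7788 d⁻¹.
5.208·exp(−k·t) = 3.4 → t = ln(5.208/3.4)/k = 47300 s = 13.14 h.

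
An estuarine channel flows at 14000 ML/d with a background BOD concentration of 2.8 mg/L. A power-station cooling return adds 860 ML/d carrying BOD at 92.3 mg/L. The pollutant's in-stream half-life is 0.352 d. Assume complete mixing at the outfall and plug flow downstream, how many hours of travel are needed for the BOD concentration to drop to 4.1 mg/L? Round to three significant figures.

8.12 h

After mixing, C = (14000·2.800 + 860.0·92.30) / 14860 = 118600/14860 = 7.980 mg/L.
Half-life 0.352 d → k = ln 2 / 0.352 = 1.969 d⁻¹.
7.980·exp(−k·t) = 4.1 → t = ln(7.980/4.1)/k = 29220 s = 8.116 h.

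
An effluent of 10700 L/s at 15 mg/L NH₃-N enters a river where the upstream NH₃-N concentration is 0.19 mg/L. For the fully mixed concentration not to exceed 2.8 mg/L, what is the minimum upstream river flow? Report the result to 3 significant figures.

Set C_mix = 2.8: (Q·0.1900 + 10700·15.00) / (Q + 10700) = 2.8
→ Q = 10700·(15.00 − 2.8)/(2.8 − 0.1900) = 50020 L/s.

50000 L/s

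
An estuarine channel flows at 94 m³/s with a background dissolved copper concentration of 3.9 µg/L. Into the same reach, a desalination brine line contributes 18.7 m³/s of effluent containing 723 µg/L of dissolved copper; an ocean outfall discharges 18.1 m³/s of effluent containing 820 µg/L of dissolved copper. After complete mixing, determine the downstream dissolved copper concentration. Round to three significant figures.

Mass balance: C = (94.00·3.900 + 18.70·723.0 + 18.10·820.0) / 130.8 = 28730/130.8 = 219.6 µg/L.

220 µg/L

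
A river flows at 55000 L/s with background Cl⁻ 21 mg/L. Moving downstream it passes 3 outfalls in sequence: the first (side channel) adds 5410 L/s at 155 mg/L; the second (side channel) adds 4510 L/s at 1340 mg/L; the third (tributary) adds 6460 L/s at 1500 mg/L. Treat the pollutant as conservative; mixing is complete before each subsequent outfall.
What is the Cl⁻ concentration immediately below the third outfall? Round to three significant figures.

Below outfall 1: Q → 60410 L/s, C = (55000·21.00 + 5410·155.0)/60410 = 33.00 mg/L.
Below outfall 2: Q → 64920 L/s, C = (60410·33.00 + 4510·1340)/64920 = 123.8 mg/L.
Below outfall 3: Q → 71380 L/s, C = (64920·123.8 + 6460·1500)/71380 = 248.3 mg/L.

248 mg/L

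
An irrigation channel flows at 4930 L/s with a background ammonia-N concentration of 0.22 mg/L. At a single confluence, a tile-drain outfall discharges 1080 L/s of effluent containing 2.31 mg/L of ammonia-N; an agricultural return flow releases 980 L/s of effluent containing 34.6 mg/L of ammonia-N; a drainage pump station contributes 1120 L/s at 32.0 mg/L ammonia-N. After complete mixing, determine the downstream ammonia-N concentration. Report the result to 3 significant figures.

9.04 mg/L

Mass balance: C = (4930·0.2200 + 1080·2.310 + 980.0·34.60 + 1120·32.00) / 8110 = 73330/8110 = 9.042 mg/L.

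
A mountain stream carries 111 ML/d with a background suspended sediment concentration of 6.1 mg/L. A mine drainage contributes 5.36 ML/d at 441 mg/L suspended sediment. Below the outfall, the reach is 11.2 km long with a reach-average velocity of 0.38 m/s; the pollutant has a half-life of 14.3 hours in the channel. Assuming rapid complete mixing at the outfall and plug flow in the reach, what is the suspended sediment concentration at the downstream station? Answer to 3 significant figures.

After mixing, C = (111.0·6.100 + 5.360·441.0) / 116.4 = 3041/116.4 = 26.13 mg/L.
Travel time t = 11.2·1000 / 0.38 = 29470 s = 8.187 h.
Half-life 14.3 h → k = ln 2 / 14.3 = 0.04847 h⁻¹ = 1.163 d⁻¹.
After decay, C = 26.13 × e^(−kt) = 26.13 × 0.6724 = 17.57 mg/L.

17.6 mg/L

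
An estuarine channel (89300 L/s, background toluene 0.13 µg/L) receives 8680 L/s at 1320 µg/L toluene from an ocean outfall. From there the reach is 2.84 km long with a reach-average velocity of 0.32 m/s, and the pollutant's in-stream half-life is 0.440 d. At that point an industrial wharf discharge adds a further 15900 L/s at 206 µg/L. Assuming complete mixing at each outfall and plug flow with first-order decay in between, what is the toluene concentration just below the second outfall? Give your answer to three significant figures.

Conservation of mass: C = (89300·0.1300 + 8680·1320) / 97980 = 11470000/97980 = 117.1 µg/L; combined flow 97980 L/s.
Travel time t = 2.84·1000 / 0.32 = 8875 s = 2.465 h.
Half-life 0.440 d → k = ln 2 / 0.440 = 1.575 d⁻¹.
First-order decay: C = 117.1·exp(−k·t) = 117.1·0.8506 = 99.57 µg/L.
At the second outfall, C = (97980·99.57 + 15900·206.0) / (97980 + 15900) = 114.4 µg/L.

114 µg/L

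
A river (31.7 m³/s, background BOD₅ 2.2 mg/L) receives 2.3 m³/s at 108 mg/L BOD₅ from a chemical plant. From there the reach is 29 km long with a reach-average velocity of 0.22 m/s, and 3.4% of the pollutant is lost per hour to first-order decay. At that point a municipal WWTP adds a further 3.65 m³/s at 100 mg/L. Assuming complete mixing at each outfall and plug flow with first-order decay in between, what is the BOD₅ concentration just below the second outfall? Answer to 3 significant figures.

Mixed concentration C = ΣQC/ΣQ = (31.70·2.200 + 2.300·108.0) / 34.00 = 318.1/34.00 = 9.357 mg/L; combined flow 34.00 m³/s.
Travel time t = 29·1000 / 0.22 = 131800 s = 36.62 h.
3.4%/h lost → k = −ln(1 − 0.034) = 0.03459 h⁻¹.
Decay over the reach: 9.357·exp(−kt) = 9.357·0.2818 = 2.637 mg/L.
Second outfall: C = (34.00·2.637 + 3.650·100.0)/37.65 = 12.08 mg/L.

12.1 mg/L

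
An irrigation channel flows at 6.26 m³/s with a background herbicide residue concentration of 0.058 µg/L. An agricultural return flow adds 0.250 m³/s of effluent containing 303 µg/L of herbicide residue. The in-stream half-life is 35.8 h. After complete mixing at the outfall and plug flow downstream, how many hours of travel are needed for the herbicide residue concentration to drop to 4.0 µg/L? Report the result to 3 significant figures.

55.4 h

Flow-weighted average: C = (6.260·0.05800 + 0.2500·303.0) / 6.510 = 76.11/6.510 = 11.69 µg/L.
Half-life 35.8 h → k = ln 2 / 35.8 = 0.01936 h⁻¹ = 0.4647 d⁻¹.
11.69·exp(−k·t) = 4.0 → t = ln(11.69/4.0)/k = 199400 s = 55.40 h.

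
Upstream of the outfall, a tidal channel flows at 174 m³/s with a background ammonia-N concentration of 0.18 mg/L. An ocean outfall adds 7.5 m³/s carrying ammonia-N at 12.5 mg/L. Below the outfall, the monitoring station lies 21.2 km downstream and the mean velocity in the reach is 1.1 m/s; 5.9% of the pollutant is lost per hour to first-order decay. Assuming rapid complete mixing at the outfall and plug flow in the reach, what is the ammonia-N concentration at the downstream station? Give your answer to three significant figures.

Mass balance: C = (174.0·0.1800 + 7.500·12.50) / 181.5 = 125.1/181.5 = 0.6891 mg/L.
Travel time t = 21.2·1000 / 1.1 = 19270 s = 5.354 h.
5.9%/h lost → k = −ln(1 − 0.059) = 0.06081 h⁻¹.
Applying C = C₀e^(−kt): 0.6891 × 0.7221 = 0.4976 mg/L.

0.498 mg/L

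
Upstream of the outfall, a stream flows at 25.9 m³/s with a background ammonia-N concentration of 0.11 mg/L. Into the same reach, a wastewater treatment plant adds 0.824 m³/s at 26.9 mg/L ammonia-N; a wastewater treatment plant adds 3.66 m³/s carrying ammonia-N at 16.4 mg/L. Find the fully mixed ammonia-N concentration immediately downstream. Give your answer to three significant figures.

Flow-weighted average: C = (25.90·0.1100 + 0.8240·26.90 + 3.660·16.40) / 30.38 = 85.04/30.38 = 2.799 mg/L.

2.80 mg/L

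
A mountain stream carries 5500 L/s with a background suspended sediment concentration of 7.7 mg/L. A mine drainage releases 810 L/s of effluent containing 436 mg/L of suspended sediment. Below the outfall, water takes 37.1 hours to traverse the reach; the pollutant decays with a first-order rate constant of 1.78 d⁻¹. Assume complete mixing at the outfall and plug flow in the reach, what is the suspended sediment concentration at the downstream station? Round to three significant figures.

4.00 mg/L

After mixing, C = (5500·7.700 + 810.0·436.0) / 6310 = 395500/6310 = 62.68 mg/L.
Applying C = C₀e^(−kt): 62.68 × 0.06383 = 4.001 mg/L.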